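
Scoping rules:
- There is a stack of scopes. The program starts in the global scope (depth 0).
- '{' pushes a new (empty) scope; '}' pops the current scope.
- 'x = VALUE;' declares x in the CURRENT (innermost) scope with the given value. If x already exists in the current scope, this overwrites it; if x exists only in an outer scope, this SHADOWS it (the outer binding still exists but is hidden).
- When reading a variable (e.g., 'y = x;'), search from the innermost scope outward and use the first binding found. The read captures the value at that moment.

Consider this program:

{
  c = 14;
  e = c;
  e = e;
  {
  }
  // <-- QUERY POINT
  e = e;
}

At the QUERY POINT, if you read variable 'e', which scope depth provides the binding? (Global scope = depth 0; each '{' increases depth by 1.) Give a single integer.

Answer: 1

Derivation:
Step 1: enter scope (depth=1)
Step 2: declare c=14 at depth 1
Step 3: declare e=(read c)=14 at depth 1
Step 4: declare e=(read e)=14 at depth 1
Step 5: enter scope (depth=2)
Step 6: exit scope (depth=1)
Visible at query point: c=14 e=14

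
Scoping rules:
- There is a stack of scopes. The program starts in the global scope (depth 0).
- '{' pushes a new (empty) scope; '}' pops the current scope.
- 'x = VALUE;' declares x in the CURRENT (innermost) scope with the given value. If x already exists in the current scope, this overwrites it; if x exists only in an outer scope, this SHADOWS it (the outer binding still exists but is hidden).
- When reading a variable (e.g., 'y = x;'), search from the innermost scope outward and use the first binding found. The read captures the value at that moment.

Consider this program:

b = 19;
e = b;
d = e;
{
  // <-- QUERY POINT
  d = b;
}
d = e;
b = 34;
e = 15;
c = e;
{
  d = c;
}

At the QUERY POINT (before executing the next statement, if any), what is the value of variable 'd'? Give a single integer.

Answer: 19

Derivation:
Step 1: declare b=19 at depth 0
Step 2: declare e=(read b)=19 at depth 0
Step 3: declare d=(read e)=19 at depth 0
Step 4: enter scope (depth=1)
Visible at query point: b=19 d=19 e=19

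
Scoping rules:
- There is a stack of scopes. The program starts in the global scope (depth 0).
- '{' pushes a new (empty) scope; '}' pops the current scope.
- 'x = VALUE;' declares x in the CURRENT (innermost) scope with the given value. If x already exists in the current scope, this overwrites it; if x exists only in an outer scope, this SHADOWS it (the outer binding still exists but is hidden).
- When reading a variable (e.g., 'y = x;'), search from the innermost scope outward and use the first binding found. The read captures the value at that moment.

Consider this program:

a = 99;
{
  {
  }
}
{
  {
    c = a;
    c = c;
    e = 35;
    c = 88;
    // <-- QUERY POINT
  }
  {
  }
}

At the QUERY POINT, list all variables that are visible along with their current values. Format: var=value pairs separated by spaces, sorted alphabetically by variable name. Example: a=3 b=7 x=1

Step 1: declare a=99 at depth 0
Step 2: enter scope (depth=1)
Step 3: enter scope (depth=2)
Step 4: exit scope (depth=1)
Step 5: exit scope (depth=0)
Step 6: enter scope (depth=1)
Step 7: enter scope (depth=2)
Step 8: declare c=(read a)=99 at depth 2
Step 9: declare c=(read c)=99 at depth 2
Step 10: declare e=35 at depth 2
Step 11: declare c=88 at depth 2
Visible at query point: a=99 c=88 e=35

Answer: a=99 c=88 e=35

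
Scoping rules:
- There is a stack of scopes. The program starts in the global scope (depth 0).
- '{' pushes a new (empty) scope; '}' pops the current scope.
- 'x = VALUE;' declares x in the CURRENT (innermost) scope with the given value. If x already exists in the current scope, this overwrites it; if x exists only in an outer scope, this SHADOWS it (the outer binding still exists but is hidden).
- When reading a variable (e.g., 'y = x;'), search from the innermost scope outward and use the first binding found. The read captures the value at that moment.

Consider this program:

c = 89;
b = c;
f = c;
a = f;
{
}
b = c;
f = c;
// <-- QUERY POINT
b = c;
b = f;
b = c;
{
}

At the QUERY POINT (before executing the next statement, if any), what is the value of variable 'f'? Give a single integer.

Step 1: declare c=89 at depth 0
Step 2: declare b=(read c)=89 at depth 0
Step 3: declare f=(read c)=89 at depth 0
Step 4: declare a=(read f)=89 at depth 0
Step 5: enter scope (depth=1)
Step 6: exit scope (depth=0)
Step 7: declare b=(read c)=89 at depth 0
Step 8: declare f=(read c)=89 at depth 0
Visible at query point: a=89 b=89 c=89 f=89

Answer: 89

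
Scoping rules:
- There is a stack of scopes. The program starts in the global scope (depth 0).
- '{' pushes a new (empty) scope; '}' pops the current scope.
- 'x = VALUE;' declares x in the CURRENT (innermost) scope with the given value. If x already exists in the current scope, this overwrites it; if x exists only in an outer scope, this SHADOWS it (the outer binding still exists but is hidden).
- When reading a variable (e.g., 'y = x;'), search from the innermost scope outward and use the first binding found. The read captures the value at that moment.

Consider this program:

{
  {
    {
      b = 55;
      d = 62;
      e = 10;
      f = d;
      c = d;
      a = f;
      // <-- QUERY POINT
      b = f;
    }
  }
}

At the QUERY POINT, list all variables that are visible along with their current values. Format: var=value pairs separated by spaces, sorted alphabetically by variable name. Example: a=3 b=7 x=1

Answer: a=62 b=55 c=62 d=62 e=10 f=62

Derivation:
Step 1: enter scope (depth=1)
Step 2: enter scope (depth=2)
Step 3: enter scope (depth=3)
Step 4: declare b=55 at depth 3
Step 5: declare d=62 at depth 3
Step 6: declare e=10 at depth 3
Step 7: declare f=(read d)=62 at depth 3
Step 8: declare c=(read d)=62 at depth 3
Step 9: declare a=(read f)=62 at depth 3
Visible at query point: a=62 b=55 c=62 d=62 e=10 f=62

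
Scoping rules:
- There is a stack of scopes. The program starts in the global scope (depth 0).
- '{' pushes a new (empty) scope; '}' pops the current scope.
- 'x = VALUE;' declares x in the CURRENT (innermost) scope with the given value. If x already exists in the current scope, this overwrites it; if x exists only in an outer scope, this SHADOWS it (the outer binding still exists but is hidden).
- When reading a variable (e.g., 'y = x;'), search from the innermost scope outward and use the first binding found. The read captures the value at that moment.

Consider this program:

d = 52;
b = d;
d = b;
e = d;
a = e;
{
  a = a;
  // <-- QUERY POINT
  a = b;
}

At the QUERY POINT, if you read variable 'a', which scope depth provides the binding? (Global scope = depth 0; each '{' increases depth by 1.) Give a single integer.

Step 1: declare d=52 at depth 0
Step 2: declare b=(read d)=52 at depth 0
Step 3: declare d=(read b)=52 at depth 0
Step 4: declare e=(read d)=52 at depth 0
Step 5: declare a=(read e)=52 at depth 0
Step 6: enter scope (depth=1)
Step 7: declare a=(read a)=52 at depth 1
Visible at query point: a=52 b=52 d=52 e=52

Answer: 1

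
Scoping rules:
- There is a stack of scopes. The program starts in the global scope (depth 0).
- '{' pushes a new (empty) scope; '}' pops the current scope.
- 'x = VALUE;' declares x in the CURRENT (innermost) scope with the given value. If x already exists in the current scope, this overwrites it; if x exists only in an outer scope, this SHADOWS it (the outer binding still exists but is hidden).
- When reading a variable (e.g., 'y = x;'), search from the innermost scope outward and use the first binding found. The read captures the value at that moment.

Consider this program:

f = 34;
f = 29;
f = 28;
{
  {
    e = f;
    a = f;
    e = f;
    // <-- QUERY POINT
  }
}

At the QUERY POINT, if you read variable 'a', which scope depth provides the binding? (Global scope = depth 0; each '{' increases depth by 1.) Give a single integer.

Step 1: declare f=34 at depth 0
Step 2: declare f=29 at depth 0
Step 3: declare f=28 at depth 0
Step 4: enter scope (depth=1)
Step 5: enter scope (depth=2)
Step 6: declare e=(read f)=28 at depth 2
Step 7: declare a=(read f)=28 at depth 2
Step 8: declare e=(read f)=28 at depth 2
Visible at query point: a=28 e=28 f=28

Answer: 2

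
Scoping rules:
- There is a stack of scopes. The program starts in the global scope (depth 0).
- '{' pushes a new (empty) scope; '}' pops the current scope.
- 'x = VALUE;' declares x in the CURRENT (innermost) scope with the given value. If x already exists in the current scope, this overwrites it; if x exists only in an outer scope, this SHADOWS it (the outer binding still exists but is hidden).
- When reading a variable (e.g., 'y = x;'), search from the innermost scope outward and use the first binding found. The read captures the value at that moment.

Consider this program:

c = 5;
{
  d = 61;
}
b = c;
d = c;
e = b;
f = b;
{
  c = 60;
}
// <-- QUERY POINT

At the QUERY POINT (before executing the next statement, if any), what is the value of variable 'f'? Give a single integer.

Answer: 5

Derivation:
Step 1: declare c=5 at depth 0
Step 2: enter scope (depth=1)
Step 3: declare d=61 at depth 1
Step 4: exit scope (depth=0)
Step 5: declare b=(read c)=5 at depth 0
Step 6: declare d=(read c)=5 at depth 0
Step 7: declare e=(read b)=5 at depth 0
Step 8: declare f=(read b)=5 at depth 0
Step 9: enter scope (depth=1)
Step 10: declare c=60 at depth 1
Step 11: exit scope (depth=0)
Visible at query point: b=5 c=5 d=5 e=5 f=5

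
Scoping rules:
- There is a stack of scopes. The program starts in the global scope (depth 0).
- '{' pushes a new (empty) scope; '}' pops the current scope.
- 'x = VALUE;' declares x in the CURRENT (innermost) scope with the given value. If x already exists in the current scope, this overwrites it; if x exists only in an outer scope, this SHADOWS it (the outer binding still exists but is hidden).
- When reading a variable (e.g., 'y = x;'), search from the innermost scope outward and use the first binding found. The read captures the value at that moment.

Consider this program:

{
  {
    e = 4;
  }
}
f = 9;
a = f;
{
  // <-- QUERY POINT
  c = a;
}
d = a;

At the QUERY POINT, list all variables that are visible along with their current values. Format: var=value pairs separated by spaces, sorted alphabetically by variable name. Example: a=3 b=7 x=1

Answer: a=9 f=9

Derivation:
Step 1: enter scope (depth=1)
Step 2: enter scope (depth=2)
Step 3: declare e=4 at depth 2
Step 4: exit scope (depth=1)
Step 5: exit scope (depth=0)
Step 6: declare f=9 at depth 0
Step 7: declare a=(read f)=9 at depth 0
Step 8: enter scope (depth=1)
Visible at query point: a=9 f=9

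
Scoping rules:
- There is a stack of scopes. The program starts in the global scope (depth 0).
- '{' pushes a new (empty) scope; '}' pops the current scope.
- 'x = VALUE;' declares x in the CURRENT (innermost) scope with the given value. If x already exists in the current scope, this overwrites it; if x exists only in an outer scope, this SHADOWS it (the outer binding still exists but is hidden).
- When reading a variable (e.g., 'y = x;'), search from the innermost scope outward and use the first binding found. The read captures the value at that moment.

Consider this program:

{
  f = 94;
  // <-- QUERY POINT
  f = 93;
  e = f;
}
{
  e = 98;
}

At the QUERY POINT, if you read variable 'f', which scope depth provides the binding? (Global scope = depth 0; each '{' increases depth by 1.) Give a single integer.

Step 1: enter scope (depth=1)
Step 2: declare f=94 at depth 1
Visible at query point: f=94

Answer: 1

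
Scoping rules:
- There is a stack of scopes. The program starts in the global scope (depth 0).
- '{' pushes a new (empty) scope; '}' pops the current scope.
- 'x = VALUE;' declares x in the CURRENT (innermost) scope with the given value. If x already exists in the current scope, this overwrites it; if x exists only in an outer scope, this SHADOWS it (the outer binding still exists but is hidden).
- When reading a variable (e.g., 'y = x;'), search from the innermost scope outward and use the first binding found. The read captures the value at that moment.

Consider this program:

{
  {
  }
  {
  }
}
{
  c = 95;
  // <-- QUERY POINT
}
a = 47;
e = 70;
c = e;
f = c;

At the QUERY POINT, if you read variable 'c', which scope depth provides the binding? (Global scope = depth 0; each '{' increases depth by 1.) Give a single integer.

Step 1: enter scope (depth=1)
Step 2: enter scope (depth=2)
Step 3: exit scope (depth=1)
Step 4: enter scope (depth=2)
Step 5: exit scope (depth=1)
Step 6: exit scope (depth=0)
Step 7: enter scope (depth=1)
Step 8: declare c=95 at depth 1
Visible at query point: c=95

Answer: 1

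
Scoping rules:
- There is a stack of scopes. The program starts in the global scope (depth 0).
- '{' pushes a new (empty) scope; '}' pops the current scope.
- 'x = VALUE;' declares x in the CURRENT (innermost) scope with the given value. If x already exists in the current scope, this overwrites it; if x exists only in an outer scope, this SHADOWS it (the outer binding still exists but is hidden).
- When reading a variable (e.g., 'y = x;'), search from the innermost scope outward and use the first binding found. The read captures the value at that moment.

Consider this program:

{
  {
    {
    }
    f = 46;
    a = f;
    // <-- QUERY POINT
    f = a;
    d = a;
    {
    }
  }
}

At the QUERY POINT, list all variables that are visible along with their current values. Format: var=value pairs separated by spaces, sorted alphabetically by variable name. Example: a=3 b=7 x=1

Step 1: enter scope (depth=1)
Step 2: enter scope (depth=2)
Step 3: enter scope (depth=3)
Step 4: exit scope (depth=2)
Step 5: declare f=46 at depth 2
Step 6: declare a=(read f)=46 at depth 2
Visible at query point: a=46 f=46

Answer: a=46 f=46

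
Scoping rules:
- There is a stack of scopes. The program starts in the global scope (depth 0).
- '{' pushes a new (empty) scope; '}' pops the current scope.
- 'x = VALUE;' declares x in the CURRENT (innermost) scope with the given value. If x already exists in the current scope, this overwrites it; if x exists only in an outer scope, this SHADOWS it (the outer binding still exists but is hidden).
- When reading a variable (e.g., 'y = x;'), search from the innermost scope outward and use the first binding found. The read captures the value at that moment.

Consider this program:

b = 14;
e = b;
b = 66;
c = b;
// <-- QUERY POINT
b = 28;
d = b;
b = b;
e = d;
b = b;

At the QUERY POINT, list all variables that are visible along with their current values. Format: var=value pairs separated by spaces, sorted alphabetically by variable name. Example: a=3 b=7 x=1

Answer: b=66 c=66 e=14

Derivation:
Step 1: declare b=14 at depth 0
Step 2: declare e=(read b)=14 at depth 0
Step 3: declare b=66 at depth 0
Step 4: declare c=(read b)=66 at depth 0
Visible at query point: b=66 c=66 e=14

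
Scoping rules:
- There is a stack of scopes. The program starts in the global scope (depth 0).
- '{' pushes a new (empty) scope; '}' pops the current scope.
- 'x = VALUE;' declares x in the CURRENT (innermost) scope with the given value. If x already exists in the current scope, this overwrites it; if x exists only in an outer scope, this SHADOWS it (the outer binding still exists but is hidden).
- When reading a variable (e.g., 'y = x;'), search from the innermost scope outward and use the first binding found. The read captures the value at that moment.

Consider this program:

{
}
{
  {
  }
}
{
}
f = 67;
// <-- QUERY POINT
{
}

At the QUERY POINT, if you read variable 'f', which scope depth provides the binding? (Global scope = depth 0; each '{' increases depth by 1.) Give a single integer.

Step 1: enter scope (depth=1)
Step 2: exit scope (depth=0)
Step 3: enter scope (depth=1)
Step 4: enter scope (depth=2)
Step 5: exit scope (depth=1)
Step 6: exit scope (depth=0)
Step 7: enter scope (depth=1)
Step 8: exit scope (depth=0)
Step 9: declare f=67 at depth 0
Visible at query point: f=67

Answer: 0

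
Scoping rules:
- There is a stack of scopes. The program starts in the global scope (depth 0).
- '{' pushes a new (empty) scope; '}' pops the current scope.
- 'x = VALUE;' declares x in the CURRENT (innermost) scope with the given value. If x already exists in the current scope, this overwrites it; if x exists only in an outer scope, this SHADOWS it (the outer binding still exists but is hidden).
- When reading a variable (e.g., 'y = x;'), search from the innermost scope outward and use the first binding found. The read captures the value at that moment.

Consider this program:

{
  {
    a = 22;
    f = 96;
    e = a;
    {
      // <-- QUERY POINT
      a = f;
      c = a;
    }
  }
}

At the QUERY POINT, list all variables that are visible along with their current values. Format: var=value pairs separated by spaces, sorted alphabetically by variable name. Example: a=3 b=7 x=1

Answer: a=22 e=22 f=96

Derivation:
Step 1: enter scope (depth=1)
Step 2: enter scope (depth=2)
Step 3: declare a=22 at depth 2
Step 4: declare f=96 at depth 2
Step 5: declare e=(read a)=22 at depth 2
Step 6: enter scope (depth=3)
Visible at query point: a=22 e=22 f=96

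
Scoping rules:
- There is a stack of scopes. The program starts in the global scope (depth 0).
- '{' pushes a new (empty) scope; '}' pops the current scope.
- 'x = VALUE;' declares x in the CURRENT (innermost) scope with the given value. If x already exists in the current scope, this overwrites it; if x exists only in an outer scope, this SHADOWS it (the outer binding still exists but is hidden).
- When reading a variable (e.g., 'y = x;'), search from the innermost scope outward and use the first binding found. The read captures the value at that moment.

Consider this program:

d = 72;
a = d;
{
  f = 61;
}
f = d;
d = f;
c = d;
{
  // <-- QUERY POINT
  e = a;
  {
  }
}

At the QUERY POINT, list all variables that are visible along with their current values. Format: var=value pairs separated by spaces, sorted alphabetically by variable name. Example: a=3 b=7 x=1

Step 1: declare d=72 at depth 0
Step 2: declare a=(read d)=72 at depth 0
Step 3: enter scope (depth=1)
Step 4: declare f=61 at depth 1
Step 5: exit scope (depth=0)
Step 6: declare f=(read d)=72 at depth 0
Step 7: declare d=(read f)=72 at depth 0
Step 8: declare c=(read d)=72 at depth 0
Step 9: enter scope (depth=1)
Visible at query point: a=72 c=72 d=72 f=72

Answer: a=72 c=72 d=72 f=72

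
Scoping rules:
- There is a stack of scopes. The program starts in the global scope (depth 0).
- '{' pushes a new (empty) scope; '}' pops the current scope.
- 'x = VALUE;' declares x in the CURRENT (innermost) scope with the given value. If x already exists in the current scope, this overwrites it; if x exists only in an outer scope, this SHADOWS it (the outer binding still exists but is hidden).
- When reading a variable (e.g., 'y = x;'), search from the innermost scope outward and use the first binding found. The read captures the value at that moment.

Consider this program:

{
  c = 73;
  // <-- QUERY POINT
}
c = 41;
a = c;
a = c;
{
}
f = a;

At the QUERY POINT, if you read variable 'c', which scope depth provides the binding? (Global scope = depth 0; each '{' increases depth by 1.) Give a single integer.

Step 1: enter scope (depth=1)
Step 2: declare c=73 at depth 1
Visible at query point: c=73

Answer: 1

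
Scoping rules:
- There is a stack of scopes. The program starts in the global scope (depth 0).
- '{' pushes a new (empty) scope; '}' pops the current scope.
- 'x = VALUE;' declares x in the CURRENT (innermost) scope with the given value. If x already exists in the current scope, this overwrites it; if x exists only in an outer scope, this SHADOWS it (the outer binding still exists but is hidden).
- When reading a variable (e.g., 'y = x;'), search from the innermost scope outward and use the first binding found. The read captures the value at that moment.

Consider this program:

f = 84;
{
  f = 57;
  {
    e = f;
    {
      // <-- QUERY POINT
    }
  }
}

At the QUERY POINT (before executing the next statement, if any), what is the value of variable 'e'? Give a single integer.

Step 1: declare f=84 at depth 0
Step 2: enter scope (depth=1)
Step 3: declare f=57 at depth 1
Step 4: enter scope (depth=2)
Step 5: declare e=(read f)=57 at depth 2
Step 6: enter scope (depth=3)
Visible at query point: e=57 f=57

Answer: 57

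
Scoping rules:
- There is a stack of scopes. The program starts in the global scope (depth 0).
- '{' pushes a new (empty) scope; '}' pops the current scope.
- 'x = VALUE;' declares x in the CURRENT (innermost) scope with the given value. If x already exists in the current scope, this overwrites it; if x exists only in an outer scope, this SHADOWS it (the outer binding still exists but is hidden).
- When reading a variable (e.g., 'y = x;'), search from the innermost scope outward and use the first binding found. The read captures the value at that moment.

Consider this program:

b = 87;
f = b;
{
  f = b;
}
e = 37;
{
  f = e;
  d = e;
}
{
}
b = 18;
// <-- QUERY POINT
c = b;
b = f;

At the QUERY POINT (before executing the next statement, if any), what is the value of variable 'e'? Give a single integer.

Answer: 37

Derivation:
Step 1: declare b=87 at depth 0
Step 2: declare f=(read b)=87 at depth 0
Step 3: enter scope (depth=1)
Step 4: declare f=(read b)=87 at depth 1
Step 5: exit scope (depth=0)
Step 6: declare e=37 at depth 0
Step 7: enter scope (depth=1)
Step 8: declare f=(read e)=37 at depth 1
Step 9: declare d=(read e)=37 at depth 1
Step 10: exit scope (depth=0)
Step 11: enter scope (depth=1)
Step 12: exit scope (depth=0)
Step 13: declare b=18 at depth 0
Visible at query point: b=18 e=37 f=87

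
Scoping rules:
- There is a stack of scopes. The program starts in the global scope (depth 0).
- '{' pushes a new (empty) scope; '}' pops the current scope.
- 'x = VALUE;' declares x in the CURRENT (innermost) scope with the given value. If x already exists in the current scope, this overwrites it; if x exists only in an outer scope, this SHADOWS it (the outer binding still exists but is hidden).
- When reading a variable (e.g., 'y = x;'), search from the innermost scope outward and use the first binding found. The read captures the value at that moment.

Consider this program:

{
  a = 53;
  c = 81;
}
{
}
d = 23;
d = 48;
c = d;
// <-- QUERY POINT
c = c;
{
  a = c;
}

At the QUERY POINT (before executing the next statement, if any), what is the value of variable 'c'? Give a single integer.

Step 1: enter scope (depth=1)
Step 2: declare a=53 at depth 1
Step 3: declare c=81 at depth 1
Step 4: exit scope (depth=0)
Step 5: enter scope (depth=1)
Step 6: exit scope (depth=0)
Step 7: declare d=23 at depth 0
Step 8: declare d=48 at depth 0
Step 9: declare c=(read d)=48 at depth 0
Visible at query point: c=48 d=48

Answer: 48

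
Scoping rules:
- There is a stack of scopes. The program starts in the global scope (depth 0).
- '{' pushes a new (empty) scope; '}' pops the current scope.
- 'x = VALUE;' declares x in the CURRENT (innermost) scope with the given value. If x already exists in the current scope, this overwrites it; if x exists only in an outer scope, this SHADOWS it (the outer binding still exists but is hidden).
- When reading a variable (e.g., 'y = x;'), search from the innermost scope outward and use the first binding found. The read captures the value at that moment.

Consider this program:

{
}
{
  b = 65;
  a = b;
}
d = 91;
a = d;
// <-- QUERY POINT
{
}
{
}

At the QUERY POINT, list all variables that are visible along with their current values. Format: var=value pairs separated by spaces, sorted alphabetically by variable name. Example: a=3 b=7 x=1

Answer: a=91 d=91

Derivation:
Step 1: enter scope (depth=1)
Step 2: exit scope (depth=0)
Step 3: enter scope (depth=1)
Step 4: declare b=65 at depth 1
Step 5: declare a=(read b)=65 at depth 1
Step 6: exit scope (depth=0)
Step 7: declare d=91 at depth 0
Step 8: declare a=(read d)=91 at depth 0
Visible at query point: a=91 d=91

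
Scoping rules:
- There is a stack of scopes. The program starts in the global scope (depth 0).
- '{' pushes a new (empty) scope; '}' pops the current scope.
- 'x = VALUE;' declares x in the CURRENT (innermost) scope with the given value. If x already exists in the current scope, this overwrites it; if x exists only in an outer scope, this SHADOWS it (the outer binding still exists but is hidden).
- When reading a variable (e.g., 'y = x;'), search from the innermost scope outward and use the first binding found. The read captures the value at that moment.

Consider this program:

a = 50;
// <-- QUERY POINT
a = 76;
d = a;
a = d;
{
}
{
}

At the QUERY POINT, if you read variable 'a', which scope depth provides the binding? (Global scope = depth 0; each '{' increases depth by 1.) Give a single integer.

Answer: 0

Derivation:
Step 1: declare a=50 at depth 0
Visible at query point: a=50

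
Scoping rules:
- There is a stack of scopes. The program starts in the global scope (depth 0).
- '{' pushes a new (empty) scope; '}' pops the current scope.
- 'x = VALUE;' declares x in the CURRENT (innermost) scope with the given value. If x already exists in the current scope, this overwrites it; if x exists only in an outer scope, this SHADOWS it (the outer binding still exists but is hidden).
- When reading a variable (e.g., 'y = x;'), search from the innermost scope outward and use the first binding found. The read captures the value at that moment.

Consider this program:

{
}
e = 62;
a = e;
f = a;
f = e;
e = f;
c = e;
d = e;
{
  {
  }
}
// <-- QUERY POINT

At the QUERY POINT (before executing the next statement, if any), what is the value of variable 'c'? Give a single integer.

Step 1: enter scope (depth=1)
Step 2: exit scope (depth=0)
Step 3: declare e=62 at depth 0
Step 4: declare a=(read e)=62 at depth 0
Step 5: declare f=(read a)=62 at depth 0
Step 6: declare f=(read e)=62 at depth 0
Step 7: declare e=(read f)=62 at depth 0
Step 8: declare c=(read e)=62 at depth 0
Step 9: declare d=(read e)=62 at depth 0
Step 10: enter scope (depth=1)
Step 11: enter scope (depth=2)
Step 12: exit scope (depth=1)
Step 13: exit scope (depth=0)
Visible at query point: a=62 c=62 d=62 e=62 f=62

Answer: 62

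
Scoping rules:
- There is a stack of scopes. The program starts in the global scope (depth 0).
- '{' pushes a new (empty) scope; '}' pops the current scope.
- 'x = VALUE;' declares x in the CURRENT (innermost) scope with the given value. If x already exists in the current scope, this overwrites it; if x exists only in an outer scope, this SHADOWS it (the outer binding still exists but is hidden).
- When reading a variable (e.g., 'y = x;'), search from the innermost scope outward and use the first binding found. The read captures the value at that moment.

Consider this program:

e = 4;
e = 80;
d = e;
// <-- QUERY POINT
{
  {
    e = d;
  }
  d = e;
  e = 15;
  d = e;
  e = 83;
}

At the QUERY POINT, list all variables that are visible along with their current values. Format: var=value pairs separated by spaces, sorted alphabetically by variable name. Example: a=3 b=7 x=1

Answer: d=80 e=80

Derivation:
Step 1: declare e=4 at depth 0
Step 2: declare e=80 at depth 0
Step 3: declare d=(read e)=80 at depth 0
Visible at query point: d=80 e=80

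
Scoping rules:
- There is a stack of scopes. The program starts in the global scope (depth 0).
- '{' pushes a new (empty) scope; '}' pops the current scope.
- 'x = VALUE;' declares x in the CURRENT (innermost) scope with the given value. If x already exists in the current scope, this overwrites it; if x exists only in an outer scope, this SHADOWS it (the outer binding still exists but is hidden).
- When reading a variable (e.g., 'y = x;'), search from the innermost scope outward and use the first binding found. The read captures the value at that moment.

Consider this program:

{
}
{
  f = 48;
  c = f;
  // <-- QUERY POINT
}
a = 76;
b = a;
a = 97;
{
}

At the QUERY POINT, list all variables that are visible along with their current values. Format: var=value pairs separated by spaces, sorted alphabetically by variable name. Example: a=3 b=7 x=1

Step 1: enter scope (depth=1)
Step 2: exit scope (depth=0)
Step 3: enter scope (depth=1)
Step 4: declare f=48 at depth 1
Step 5: declare c=(read f)=48 at depth 1
Visible at query point: c=48 f=48

Answer: c=48 f=48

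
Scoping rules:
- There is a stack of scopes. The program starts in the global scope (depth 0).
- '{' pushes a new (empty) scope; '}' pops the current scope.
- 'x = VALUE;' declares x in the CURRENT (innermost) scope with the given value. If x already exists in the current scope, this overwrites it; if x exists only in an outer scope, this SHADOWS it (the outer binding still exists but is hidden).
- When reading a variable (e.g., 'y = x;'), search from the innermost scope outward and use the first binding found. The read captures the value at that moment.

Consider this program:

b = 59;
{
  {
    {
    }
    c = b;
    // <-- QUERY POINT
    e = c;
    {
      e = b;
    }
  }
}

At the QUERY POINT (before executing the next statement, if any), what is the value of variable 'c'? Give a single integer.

Step 1: declare b=59 at depth 0
Step 2: enter scope (depth=1)
Step 3: enter scope (depth=2)
Step 4: enter scope (depth=3)
Step 5: exit scope (depth=2)
Step 6: declare c=(read b)=59 at depth 2
Visible at query point: b=59 c=59

Answer: 59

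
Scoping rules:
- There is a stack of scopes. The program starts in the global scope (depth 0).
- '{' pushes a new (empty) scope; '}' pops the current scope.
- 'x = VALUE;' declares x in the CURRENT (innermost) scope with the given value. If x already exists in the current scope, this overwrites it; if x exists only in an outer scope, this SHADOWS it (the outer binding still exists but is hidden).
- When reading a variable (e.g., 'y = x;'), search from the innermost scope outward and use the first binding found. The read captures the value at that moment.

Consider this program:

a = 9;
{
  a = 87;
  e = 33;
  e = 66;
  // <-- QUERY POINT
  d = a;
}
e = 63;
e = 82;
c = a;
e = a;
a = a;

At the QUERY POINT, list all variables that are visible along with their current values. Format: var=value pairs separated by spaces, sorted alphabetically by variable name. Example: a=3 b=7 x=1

Answer: a=87 e=66

Derivation:
Step 1: declare a=9 at depth 0
Step 2: enter scope (depth=1)
Step 3: declare a=87 at depth 1
Step 4: declare e=33 at depth 1
Step 5: declare e=66 at depth 1
Visible at query point: a=87 e=66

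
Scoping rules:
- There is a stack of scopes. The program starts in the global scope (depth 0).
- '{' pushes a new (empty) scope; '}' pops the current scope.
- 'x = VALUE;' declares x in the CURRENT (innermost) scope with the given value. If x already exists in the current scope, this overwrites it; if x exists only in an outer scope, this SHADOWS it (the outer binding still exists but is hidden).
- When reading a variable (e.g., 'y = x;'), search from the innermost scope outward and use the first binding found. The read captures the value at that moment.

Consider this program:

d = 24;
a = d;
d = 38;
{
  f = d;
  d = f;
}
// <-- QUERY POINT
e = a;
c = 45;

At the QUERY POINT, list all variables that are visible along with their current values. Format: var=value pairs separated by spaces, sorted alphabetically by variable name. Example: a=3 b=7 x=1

Step 1: declare d=24 at depth 0
Step 2: declare a=(read d)=24 at depth 0
Step 3: declare d=38 at depth 0
Step 4: enter scope (depth=1)
Step 5: declare f=(read d)=38 at depth 1
Step 6: declare d=(read f)=38 at depth 1
Step 7: exit scope (depth=0)
Visible at query point: a=24 d=38

Answer: a=24 d=38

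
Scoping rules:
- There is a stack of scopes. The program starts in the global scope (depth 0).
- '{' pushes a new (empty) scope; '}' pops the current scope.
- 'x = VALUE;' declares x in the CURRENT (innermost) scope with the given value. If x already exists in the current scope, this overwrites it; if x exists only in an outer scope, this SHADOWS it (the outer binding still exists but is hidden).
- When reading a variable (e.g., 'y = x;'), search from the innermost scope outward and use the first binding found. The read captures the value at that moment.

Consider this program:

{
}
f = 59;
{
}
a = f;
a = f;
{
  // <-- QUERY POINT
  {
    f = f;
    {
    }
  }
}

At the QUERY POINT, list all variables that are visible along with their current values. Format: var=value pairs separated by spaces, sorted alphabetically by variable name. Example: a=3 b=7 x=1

Step 1: enter scope (depth=1)
Step 2: exit scope (depth=0)
Step 3: declare f=59 at depth 0
Step 4: enter scope (depth=1)
Step 5: exit scope (depth=0)
Step 6: declare a=(read f)=59 at depth 0
Step 7: declare a=(read f)=59 at depth 0
Step 8: enter scope (depth=1)
Visible at query point: a=59 f=59

Answer: a=59 f=59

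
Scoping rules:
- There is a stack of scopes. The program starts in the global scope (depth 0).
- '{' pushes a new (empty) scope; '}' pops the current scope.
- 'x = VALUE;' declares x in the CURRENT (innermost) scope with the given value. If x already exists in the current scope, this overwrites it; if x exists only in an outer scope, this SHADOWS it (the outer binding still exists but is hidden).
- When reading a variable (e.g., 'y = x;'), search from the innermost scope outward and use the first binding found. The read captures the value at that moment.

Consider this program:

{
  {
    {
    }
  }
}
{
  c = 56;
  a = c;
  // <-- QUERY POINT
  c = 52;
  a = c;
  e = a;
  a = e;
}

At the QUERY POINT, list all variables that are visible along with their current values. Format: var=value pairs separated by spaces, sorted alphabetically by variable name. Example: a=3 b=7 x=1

Answer: a=56 c=56

Derivation:
Step 1: enter scope (depth=1)
Step 2: enter scope (depth=2)
Step 3: enter scope (depth=3)
Step 4: exit scope (depth=2)
Step 5: exit scope (depth=1)
Step 6: exit scope (depth=0)
Step 7: enter scope (depth=1)
Step 8: declare c=56 at depth 1
Step 9: declare a=(read c)=56 at depth 1
Visible at query point: a=56 c=56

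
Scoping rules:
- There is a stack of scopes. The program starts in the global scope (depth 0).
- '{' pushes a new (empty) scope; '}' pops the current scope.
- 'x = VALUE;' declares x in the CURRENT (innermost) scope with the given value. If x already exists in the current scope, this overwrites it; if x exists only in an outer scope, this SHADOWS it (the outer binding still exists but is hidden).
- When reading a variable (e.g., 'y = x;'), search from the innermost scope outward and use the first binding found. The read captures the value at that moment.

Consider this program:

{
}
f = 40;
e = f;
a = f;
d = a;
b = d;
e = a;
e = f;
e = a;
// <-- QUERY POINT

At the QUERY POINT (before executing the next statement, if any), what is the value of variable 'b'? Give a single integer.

Answer: 40

Derivation:
Step 1: enter scope (depth=1)
Step 2: exit scope (depth=0)
Step 3: declare f=40 at depth 0
Step 4: declare e=(read f)=40 at depth 0
Step 5: declare a=(read f)=40 at depth 0
Step 6: declare d=(read a)=40 at depth 0
Step 7: declare b=(read d)=40 at depth 0
Step 8: declare e=(read a)=40 at depth 0
Step 9: declare e=(read f)=40 at depth 0
Step 10: declare e=(read a)=40 at depth 0
Visible at query point: a=40 b=40 d=40 e=40 f=40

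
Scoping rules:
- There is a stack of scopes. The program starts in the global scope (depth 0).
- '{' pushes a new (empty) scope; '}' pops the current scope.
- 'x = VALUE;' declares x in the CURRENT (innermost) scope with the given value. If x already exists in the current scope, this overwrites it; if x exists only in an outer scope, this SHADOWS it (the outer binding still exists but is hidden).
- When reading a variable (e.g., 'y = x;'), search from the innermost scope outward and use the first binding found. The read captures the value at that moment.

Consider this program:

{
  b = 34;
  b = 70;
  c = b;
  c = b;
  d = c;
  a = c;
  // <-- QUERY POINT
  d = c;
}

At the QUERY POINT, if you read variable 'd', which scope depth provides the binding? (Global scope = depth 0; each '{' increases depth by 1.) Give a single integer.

Step 1: enter scope (depth=1)
Step 2: declare b=34 at depth 1
Step 3: declare b=70 at depth 1
Step 4: declare c=(read b)=70 at depth 1
Step 5: declare c=(read b)=70 at depth 1
Step 6: declare d=(read c)=70 at depth 1
Step 7: declare a=(read c)=70 at depth 1
Visible at query point: a=70 b=70 c=70 d=70

Answer: 1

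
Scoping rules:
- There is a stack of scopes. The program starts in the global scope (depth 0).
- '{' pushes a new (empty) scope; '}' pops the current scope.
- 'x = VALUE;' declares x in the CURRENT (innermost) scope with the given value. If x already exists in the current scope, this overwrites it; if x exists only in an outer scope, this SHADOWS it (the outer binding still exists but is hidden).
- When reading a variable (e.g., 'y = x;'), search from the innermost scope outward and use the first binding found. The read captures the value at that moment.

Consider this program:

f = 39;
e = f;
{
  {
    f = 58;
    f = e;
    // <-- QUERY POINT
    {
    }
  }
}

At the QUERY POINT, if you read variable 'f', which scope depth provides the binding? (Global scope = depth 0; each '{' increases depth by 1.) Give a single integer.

Answer: 2

Derivation:
Step 1: declare f=39 at depth 0
Step 2: declare e=(read f)=39 at depth 0
Step 3: enter scope (depth=1)
Step 4: enter scope (depth=2)
Step 5: declare f=58 at depth 2
Step 6: declare f=(read e)=39 at depth 2
Visible at query point: e=39 f=39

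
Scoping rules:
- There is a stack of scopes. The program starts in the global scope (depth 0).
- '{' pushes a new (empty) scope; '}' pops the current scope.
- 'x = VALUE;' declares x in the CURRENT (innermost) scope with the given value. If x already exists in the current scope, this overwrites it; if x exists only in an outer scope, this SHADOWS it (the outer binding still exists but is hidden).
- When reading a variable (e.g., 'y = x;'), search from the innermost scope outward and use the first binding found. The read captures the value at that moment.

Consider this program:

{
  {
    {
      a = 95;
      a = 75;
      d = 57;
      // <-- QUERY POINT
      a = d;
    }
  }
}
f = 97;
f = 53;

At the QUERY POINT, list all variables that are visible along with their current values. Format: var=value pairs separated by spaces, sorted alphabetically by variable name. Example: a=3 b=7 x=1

Answer: a=75 d=57

Derivation:
Step 1: enter scope (depth=1)
Step 2: enter scope (depth=2)
Step 3: enter scope (depth=3)
Step 4: declare a=95 at depth 3
Step 5: declare a=75 at depth 3
Step 6: declare d=57 at depth 3
Visible at query point: a=75 d=57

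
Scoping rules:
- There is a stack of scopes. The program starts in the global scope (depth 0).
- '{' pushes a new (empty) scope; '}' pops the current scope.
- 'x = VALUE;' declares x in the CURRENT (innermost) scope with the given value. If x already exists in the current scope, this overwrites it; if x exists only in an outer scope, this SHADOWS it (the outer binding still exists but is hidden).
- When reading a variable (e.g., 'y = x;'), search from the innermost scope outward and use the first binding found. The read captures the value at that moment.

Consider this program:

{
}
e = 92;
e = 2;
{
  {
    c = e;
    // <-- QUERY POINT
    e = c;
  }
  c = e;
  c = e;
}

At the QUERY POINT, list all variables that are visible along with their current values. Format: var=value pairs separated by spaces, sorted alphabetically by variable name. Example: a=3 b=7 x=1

Answer: c=2 e=2

Derivation:
Step 1: enter scope (depth=1)
Step 2: exit scope (depth=0)
Step 3: declare e=92 at depth 0
Step 4: declare e=2 at depth 0
Step 5: enter scope (depth=1)
Step 6: enter scope (depth=2)
Step 7: declare c=(read e)=2 at depth 2
Visible at query point: c=2 e=2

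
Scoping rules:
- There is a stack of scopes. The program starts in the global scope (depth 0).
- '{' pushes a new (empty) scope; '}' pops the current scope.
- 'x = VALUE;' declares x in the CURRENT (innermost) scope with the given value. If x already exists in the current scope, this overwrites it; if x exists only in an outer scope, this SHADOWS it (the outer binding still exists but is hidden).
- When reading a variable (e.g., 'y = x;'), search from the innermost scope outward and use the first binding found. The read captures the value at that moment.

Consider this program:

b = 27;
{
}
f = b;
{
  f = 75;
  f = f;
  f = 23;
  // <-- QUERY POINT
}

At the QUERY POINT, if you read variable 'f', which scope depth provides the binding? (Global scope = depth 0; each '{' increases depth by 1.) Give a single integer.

Step 1: declare b=27 at depth 0
Step 2: enter scope (depth=1)
Step 3: exit scope (depth=0)
Step 4: declare f=(read b)=27 at depth 0
Step 5: enter scope (depth=1)
Step 6: declare f=75 at depth 1
Step 7: declare f=(read f)=75 at depth 1
Step 8: declare f=23 at depth 1
Visible at query point: b=27 f=23

Answer: 1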